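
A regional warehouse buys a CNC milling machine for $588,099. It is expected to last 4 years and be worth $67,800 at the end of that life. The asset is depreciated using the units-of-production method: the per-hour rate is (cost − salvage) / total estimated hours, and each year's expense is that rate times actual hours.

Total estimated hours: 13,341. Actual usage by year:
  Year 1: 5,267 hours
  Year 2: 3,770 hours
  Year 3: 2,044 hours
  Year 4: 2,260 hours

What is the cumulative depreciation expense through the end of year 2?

Depreciable base = $588,099 − $67,800 = $520,299.
Rate = $520,299 / 13,341 hours = $39 per hour.
Year 1: 5,267 × $39 = $205,413. Book value $382,686.
Year 2: 3,770 × $39 = $147,030. Book value $235,656.
Accumulated through year 2 = $588,099 − $235,656 = $352,443.

$352,443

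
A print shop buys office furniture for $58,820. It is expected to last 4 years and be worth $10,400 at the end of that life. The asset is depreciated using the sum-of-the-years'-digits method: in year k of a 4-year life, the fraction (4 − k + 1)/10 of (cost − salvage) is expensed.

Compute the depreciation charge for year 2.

Depreciable base = $58,820 − $10,400 = $48,420.
Sum of the years' digits = 4+3+2+1 = 10.
Year 1: $48,420 × 4/10 = $19,368. Book value $39,452.
Year 2: $48,420 × 3/10 = $14,526. Book value $24,926.

$14,526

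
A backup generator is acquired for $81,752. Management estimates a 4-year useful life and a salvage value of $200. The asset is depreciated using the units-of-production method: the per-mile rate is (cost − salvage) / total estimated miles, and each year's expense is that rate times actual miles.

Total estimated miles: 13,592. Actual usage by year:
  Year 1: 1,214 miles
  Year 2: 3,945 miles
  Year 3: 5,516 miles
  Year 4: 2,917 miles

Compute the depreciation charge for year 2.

$23,670

Depreciable base = $81,752 − $200 = $81,552.
Rate = $81,552 / 13,592 miles = $6 per mile.
Year 1: 1,214 × $6 = $7,284. Book value $74,468.
Year 2: 3,945 × $6 = $23,670. Book value $50,798.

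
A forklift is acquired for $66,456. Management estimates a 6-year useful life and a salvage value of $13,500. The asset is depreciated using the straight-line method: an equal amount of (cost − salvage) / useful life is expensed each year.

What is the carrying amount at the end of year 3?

$39,978

Depreciable base = $66,456 − $13,500 = $52,956.
Annual expense = $52,956 / 6 = $8,826.
End of year 1: book value $57,630.
End of year 2: book value $48,804.
End of year 3: book value $39,978.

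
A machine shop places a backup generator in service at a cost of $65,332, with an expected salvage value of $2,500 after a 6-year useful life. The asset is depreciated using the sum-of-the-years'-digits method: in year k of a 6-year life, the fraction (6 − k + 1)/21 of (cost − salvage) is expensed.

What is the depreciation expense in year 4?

$8,976

Depreciable base = $65,332 − $2,500 = $62,832.
Sum of the years' digits = 6+5+4+3+2+1 = 21.
Year 1: $62,832 × 6/21 = $17,952. Book value $47,380.
Year 2: $62,832 × 5/21 = $14,960. Book value $32,420.
Year 3: $62,832 × 4/21 = $11,968. Book value $20,452.
Year 4: $62,832 × 3/21 = $8,976. Book value $11,476.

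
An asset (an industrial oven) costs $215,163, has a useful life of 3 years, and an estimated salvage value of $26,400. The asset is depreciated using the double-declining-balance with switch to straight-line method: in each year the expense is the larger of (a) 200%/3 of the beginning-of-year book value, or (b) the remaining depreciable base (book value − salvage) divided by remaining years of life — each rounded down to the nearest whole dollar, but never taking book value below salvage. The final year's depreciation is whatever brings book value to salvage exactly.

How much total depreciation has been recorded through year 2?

Depreciable base = $215,163 − $26,400 = $188,763.
Year 1: DB = ⌊$215,163 × 200%/3⌋ = $143,442; SL = ⌊$188,763/3⌋ = $62,921 → take DB $143,442. Book value $71,721.
Year 2: DB = ⌊$71,721 × 200%/3⌋ = $47,814; SL = ⌊$45,321/2⌋ = $22,660 → take DB $47,814, capped at $45,321. Book value $26,400.
Accumulated through year 2 = $215,163 − $26,400 = $188,763.

$188,763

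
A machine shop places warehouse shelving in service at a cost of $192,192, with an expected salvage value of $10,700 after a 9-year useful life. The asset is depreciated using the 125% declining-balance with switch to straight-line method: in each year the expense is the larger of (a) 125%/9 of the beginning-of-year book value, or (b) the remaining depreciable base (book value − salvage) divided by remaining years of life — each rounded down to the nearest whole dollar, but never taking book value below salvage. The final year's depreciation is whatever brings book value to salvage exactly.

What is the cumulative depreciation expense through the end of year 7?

Depreciable base = $192,192 − $10,700 = $181,492.
Year 1: DB = ⌊$192,192 × 125%/9⌋ = $26,693; SL = ⌊$181,492/9⌋ = $20,165 → take DB $26,693. Book value $165,499.
Year 2: DB = ⌊$165,499 × 125%/9⌋ = $22,985; SL = ⌊$154,799/8⌋ = $19,349 → take DB $22,985. Book value $142,514.
Year 3: DB = ⌊$142,514 × 125%/9⌋ = $19,793; SL = ⌊$131,814/7⌋ = $18,830 → take DB $19,793. Book value $122,721.
Year 4: DB = ⌊$122,721 × 125%/9⌋ = $17,044; SL = ⌊$112,021/6⌋ = $18,670 → take SL $18,670. Book value $104,051.
Year 5: DB = ⌊$104,051 × 125%/9⌋ = $14,451; SL = ⌊$93,351/5⌋ = $18,670 → take SL $18,670. Book value $85,381.
Year 6: DB = ⌊$85,381 × 125%/9⌋ = $11,858; SL = ⌊$74,681/4⌋ = $18,670 → take SL $18,670. Book value $66,711.
Year 7: DB = ⌊$66,711 × 125%/9⌋ = $9,265; SL = ⌊$56,011/3⌋ = $18,670 → take SL $18,670. Book value $48,041.
Accumulated through year 7 = $192,192 − $48,041 = $144,151.

$144,151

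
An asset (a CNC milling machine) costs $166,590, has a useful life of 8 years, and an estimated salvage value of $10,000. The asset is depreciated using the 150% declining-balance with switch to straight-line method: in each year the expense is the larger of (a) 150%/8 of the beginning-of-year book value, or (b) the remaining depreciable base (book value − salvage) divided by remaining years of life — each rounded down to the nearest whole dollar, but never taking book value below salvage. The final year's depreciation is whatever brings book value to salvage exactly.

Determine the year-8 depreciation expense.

Depreciable base = $166,590 − $10,000 = $156,590.
Year 1: DB = ⌊$166,590 × 150%/8⌋ = $31,235; SL = ⌊$156,590/8⌋ = $19,573 → take DB $31,235. Book value $135,355.
Year 2: DB = ⌊$135,355 × 150%/8⌋ = $25,379; SL = ⌊$125,355/7⌋ = $17,907 → take DB $25,379. Book value $109,976.
Year 3: DB = ⌊$109,976 × 150%/8⌋ = $20,620; SL = ⌊$99,976/6⌋ = $16,662 → take DB $20,620. Book value $89,356.
Year 4: DB = ⌊$89,356 × 150%/8⌋ = $16,754; SL = ⌊$79,356/5⌋ = $15,871 → take DB $16,754. Book value $72,602.
Year 5: DB = ⌊$72,602 × 150%/8⌋ = $13,612; SL = ⌊$62,602/4⌋ = $15,650 → take SL $15,650. Book value $56,952.
Year 6: DB = ⌊$56,952 × 150%/8⌋ = $10,678; SL = ⌊$46,952/3⌋ = $15,650 → take SL $15,650. Book value $41,302.
Year 7: DB = ⌊$41,302 × 150%/8⌋ = $7,744; SL = ⌊$31,302/2⌋ = $15,651 → take SL $15,651. Book value $25,651.
Year 8 (final): $25,651 − $10,000 = $15,651. Book value $10,000.

$15,651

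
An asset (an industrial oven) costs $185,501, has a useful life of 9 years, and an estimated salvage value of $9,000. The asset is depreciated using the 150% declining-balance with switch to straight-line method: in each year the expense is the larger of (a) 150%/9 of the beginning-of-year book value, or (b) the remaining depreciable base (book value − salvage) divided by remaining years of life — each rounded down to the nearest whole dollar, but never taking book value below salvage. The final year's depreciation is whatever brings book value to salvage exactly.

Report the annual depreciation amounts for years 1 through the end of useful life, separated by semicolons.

$30,916; $25,764; $21,470; $17,891; $16,092; $16,092; $16,092; $16,092; $16,092

Depreciable base = $185,501 − $9,000 = $176,501.
Year 1: DB = ⌊$185,501 × 150%/9⌋ = $30,916; SL = ⌊$176,501/9⌋ = $19,611 → take DB $30,916. Book value $154,585.
Year 2: DB = ⌊$154,585 × 150%/9⌋ = $25,764; SL = ⌊$145,585/8⌋ = $18,198 → take DB $25,764. Book value $128,821.
Year 3: DB = ⌊$128,821 × 150%/9⌋ = $21,470; SL = ⌊$119,821/7⌋ = $17,117 → take DB $21,470. Book value $107,351.
Year 4: DB = ⌊$107,351 × 150%/9⌋ = $17,891; SL = ⌊$98,351/6⌋ = $16,391 → take DB $17,891. Book value $89,460.
Year 5: DB = ⌊$89,460 × 150%/9⌋ = $14,910; SL = ⌊$80,460/5⌋ = $16,092 → take SL $16,092. Book value $73,368.
Year 6: DB = ⌊$73,368 × 150%/9⌋ = $12,228; SL = ⌊$64,368/4⌋ = $16,092 → take SL $16,092. Book value $57,276.
Year 7: DB = ⌊$57,276 × 150%/9⌋ = $9,546; SL = ⌊$48,276/3⌋ = $16,092 → take SL $16,092. Book value $41,184.
Year 8: DB = ⌊$41,184 × 150%/9⌋ = $6,864; SL = ⌊$32,184/2⌋ = $16,092 → take SL $16,092. Book value $25,092.
Year 9 (final): $25,092 − $9,000 = $16,092. Book value $9,000.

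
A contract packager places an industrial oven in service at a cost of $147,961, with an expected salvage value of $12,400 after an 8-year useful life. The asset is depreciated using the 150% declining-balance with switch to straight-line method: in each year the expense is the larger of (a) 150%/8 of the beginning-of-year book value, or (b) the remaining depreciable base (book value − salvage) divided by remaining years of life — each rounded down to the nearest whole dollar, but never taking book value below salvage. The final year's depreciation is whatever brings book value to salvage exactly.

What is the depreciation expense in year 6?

Depreciable base = $147,961 − $12,400 = $135,561.
Year 1: DB = ⌊$147,961 × 150%/8⌋ = $27,742; SL = ⌊$135,561/8⌋ = $16,945 → take DB $27,742. Book value $120,219.
Year 2: DB = ⌊$120,219 × 150%/8⌋ = $22,541; SL = ⌊$107,819/7⌋ = $15,402 → take DB $22,541. Book value $97,678.
Year 3: DB = ⌊$97,678 × 150%/8⌋ = $18,314; SL = ⌊$85,278/6⌋ = $14,213 → take DB $18,314. Book value $79,364.
Year 4: DB = ⌊$79,364 × 150%/8⌋ = $14,880; SL = ⌊$66,964/5⌋ = $13,392 → take DB $14,880. Book value $64,484.
Year 5: DB = ⌊$64,484 × 150%/8⌋ = $12,090; SL = ⌊$52,084/4⌋ = $13,021 → take SL $13,021. Book value $51,463.
Year 6: DB = ⌊$51,463 × 150%/8⌋ = $9,649; SL = ⌊$39,063/3⌋ = $13,021 → take SL $13,021. Book value $38,442.

$13,021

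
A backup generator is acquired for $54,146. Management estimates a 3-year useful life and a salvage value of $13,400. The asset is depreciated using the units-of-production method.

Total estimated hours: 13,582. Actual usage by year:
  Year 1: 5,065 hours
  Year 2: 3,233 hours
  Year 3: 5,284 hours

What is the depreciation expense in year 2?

$9,699

Depreciable base = $54,146 − $13,400 = $40,746.
Rate = $40,746 / 13,582 hours = $3 per hour.
Year 1: 5,065 × $3 = $15,195. Book value $38,951.
Year 2: 3,233 × $3 = $9,699. Book value $29,252.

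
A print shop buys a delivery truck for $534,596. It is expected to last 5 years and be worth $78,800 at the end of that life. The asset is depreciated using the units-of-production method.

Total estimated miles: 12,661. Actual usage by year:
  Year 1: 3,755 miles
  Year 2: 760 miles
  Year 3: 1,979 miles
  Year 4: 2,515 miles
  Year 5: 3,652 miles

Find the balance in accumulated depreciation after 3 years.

Depreciable base = $534,596 − $78,800 = $455,796.
Rate = $455,796 / 12,661 miles = $36 per mile.
Year 1: 3,755 × $36 = $135,180. Book value $399,416.
Year 2: 760 × $36 = $27,360. Book value $372,056.
Year 3: 1,979 × $36 = $71,244. Book value $300,812.
Accumulated through year 3 = $534,596 − $300,812 = $233,784.

$233,784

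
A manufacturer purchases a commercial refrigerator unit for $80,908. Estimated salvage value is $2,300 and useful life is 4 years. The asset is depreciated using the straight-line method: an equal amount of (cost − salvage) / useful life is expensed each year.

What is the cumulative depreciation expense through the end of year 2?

Depreciable base = $80,908 − $2,300 = $78,608.
Annual expense = $78,608 / 4 = $19,652.
End of year 1: book value $61,256.
End of year 2: book value $41,604.
Accumulated through year 2 = $80,908 − $41,604 = $39,304.

$39,304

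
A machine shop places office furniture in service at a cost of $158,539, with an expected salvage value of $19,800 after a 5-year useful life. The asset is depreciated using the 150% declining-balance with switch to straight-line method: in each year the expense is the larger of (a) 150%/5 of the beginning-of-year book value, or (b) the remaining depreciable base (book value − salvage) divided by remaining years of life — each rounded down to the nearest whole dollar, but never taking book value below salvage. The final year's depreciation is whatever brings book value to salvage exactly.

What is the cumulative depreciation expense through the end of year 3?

$104,159

Depreciable base = $158,539 − $19,800 = $138,739.
Year 1: DB = ⌊$158,539 × 150%/5⌋ = $47,561; SL = ⌊$138,739/5⌋ = $27,747 → take DB $47,561. Book value $110,978.
Year 2: DB = ⌊$110,978 × 150%/5⌋ = $33,293; SL = ⌊$91,178/4⌋ = $22,794 → take DB $33,293. Book value $77,685.
Year 3: DB = ⌊$77,685 × 150%/5⌋ = $23,305; SL = ⌊$57,885/3⌋ = $19,295 → take DB $23,305. Book value $54,380.
Accumulated through year 3 = $158,539 − $54,380 = $104,159.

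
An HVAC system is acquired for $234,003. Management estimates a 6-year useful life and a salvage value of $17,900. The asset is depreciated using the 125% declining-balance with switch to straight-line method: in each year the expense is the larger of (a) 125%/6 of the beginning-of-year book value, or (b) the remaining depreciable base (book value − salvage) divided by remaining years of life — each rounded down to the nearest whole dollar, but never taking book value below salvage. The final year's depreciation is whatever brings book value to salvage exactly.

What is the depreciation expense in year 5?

Depreciable base = $234,003 − $17,900 = $216,103.
Year 1: DB = ⌊$234,003 × 125%/6⌋ = $48,750; SL = ⌊$216,103/6⌋ = $36,017 → take DB $48,750. Book value $185,253.
Year 2: DB = ⌊$185,253 × 125%/6⌋ = $38,594; SL = ⌊$167,353/5⌋ = $33,470 → take DB $38,594. Book value $146,659.
Year 3: DB = ⌊$146,659 × 125%/6⌋ = $30,553; SL = ⌊$128,759/4⌋ = $32,189 → take SL $32,189. Book value $114,470.
Year 4: DB = ⌊$114,470 × 125%/6⌋ = $23,847; SL = ⌊$96,570/3⌋ = $32,190 → take SL $32,190. Book value $82,280.
Year 5: DB = ⌊$82,280 × 125%/6⌋ = $17,141; SL = ⌊$64,380/2⌋ = $32,190 → take SL $32,190. Book value $50,090.

$32,190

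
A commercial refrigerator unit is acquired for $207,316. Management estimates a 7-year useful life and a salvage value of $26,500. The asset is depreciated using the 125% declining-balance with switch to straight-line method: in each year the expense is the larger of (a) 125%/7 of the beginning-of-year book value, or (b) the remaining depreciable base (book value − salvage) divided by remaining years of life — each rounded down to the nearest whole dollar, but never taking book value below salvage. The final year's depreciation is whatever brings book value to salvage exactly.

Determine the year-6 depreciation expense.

Depreciable base = $207,316 − $26,500 = $180,816.
Year 1: DB = ⌊$207,316 × 125%/7⌋ = $37,020; SL = ⌊$180,816/7⌋ = $25,830 → take DB $37,020. Book value $170,296.
Year 2: DB = ⌊$170,296 × 125%/7⌋ = $30,410; SL = ⌊$143,796/6⌋ = $23,966 → take DB $30,410. Book value $139,886.
Year 3: DB = ⌊$139,886 × 125%/7⌋ = $24,979; SL = ⌊$113,386/5⌋ = $22,677 → take DB $24,979. Book value $114,907.
Year 4: DB = ⌊$114,907 × 125%/7⌋ = $20,519; SL = ⌊$88,407/4⌋ = $22,101 → take SL $22,101. Book value $92,806.
Year 5: DB = ⌊$92,806 × 125%/7⌋ = $16,572; SL = ⌊$66,306/3⌋ = $22,102 → take SL $22,102. Book value $70,704.
Year 6: DB = ⌊$70,704 × 125%/7⌋ = $12,625; SL = ⌊$44,204/2⌋ = $22,102 → take SL $22,102. Book value $48,602.

$22,102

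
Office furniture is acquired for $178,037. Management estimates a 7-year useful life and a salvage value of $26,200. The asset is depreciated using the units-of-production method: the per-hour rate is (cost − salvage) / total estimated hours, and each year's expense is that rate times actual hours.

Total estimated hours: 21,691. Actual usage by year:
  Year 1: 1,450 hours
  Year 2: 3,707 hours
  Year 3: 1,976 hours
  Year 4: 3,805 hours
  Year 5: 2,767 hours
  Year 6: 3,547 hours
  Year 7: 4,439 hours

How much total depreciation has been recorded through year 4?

Depreciable base = $178,037 − $26,200 = $151,837.
Rate = $151,837 / 21,691 hours = $7 per hour.
Year 1: 1,450 × $7 = $10,150. Book value $167,887.
Year 2: 3,707 × $7 = $25,949. Book value $141,938.
Year 3: 1,976 × $7 = $13,832. Book value $128,106.
Year 4: 3,805 × $7 = $26,635. Book value $101,471.
Accumulated through year 4 = $178,037 − $101,471 = $76,566.

$76,566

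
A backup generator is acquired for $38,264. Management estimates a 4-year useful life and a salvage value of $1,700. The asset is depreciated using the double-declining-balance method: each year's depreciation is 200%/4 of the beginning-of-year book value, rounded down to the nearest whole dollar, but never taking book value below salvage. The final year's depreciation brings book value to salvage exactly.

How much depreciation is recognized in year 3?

Depreciable base = $38,264 − $1,700 = $36,564.
Year 1: ⌊$38,264 × 200%/4⌋ = $19,132. Book value $19,132.
Year 2: ⌊$19,132 × 200%/4⌋ = $9,566. Book value $9,566.
Year 3: ⌊$9,566 × 200%/4⌋ = $4,783. Book value $4,783.

$4,783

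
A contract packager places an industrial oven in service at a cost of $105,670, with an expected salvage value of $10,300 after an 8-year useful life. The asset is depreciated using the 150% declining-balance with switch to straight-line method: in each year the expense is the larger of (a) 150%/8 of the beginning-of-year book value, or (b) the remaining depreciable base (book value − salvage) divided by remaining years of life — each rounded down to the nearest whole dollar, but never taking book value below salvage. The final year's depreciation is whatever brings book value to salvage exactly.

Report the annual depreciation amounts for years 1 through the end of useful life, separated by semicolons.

$19,813; $16,098; $13,079; $10,627; $8,938; $8,938; $8,938; $8,939

Depreciable base = $105,670 − $10,300 = $95,370.
Year 1: DB = ⌊$105,670 × 150%/8⌋ = $19,813; SL = ⌊$95,370/8⌋ = $11,921 → take DB $19,813. Book value $85,857.
Year 2: DB = ⌊$85,857 × 150%/8⌋ = $16,098; SL = ⌊$75,557/7⌋ = $10,793 → take DB $16,098. Book value $69,759.
Year 3: DB = ⌊$69,759 × 150%/8⌋ = $13,079; SL = ⌊$59,459/6⌋ = $9,909 → take DB $13,079. Book value $56,680.
Year 4: DB = ⌊$56,680 × 150%/8⌋ = $10,627; SL = ⌊$46,380/5⌋ = $9,276 → take DB $10,627. Book value $46,053.
Year 5: DB = ⌊$46,053 × 150%/8⌋ = $8,634; SL = ⌊$35,753/4⌋ = $8,938 → take SL $8,938. Book value $37,115.
Year 6: DB = ⌊$37,115 × 150%/8⌋ = $6,959; SL = ⌊$26,815/3⌋ = $8,938 → take SL $8,938. Book value $28,177.
Year 7: DB = ⌊$28,177 × 150%/8⌋ = $5,283; SL = ⌊$17,877/2⌋ = $8,938 → take SL $8,938. Book value $19,239.
Year 8 (final): $19,239 − $10,300 = $8,939. Book value $10,300.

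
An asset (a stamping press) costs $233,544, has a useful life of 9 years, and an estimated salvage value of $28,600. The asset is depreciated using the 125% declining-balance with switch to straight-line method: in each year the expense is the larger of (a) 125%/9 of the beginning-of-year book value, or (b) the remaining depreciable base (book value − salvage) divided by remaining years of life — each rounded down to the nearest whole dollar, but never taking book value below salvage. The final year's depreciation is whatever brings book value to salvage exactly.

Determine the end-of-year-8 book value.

$48,563

Depreciable base = $233,544 − $28,600 = $204,944.
Year 1: DB = ⌊$233,544 × 125%/9⌋ = $32,436; SL = ⌊$204,944/9⌋ = $22,771 → take DB $32,436. Book value $201,108.
Year 2: DB = ⌊$201,108 × 125%/9⌋ = $27,931; SL = ⌊$172,508/8⌋ = $21,563 → take DB $27,931. Book value $173,177.
Year 3: DB = ⌊$173,177 × 125%/9⌋ = $24,052; SL = ⌊$144,577/7⌋ = $20,653 → take DB $24,052. Book value $149,125.
Year 4: DB = ⌊$149,125 × 125%/9⌋ = $20,711; SL = ⌊$120,525/6⌋ = $20,087 → take DB $20,711. Book value $128,414.
Year 5: DB = ⌊$128,414 × 125%/9⌋ = $17,835; SL = ⌊$99,814/5⌋ = $19,962 → take SL $19,962. Book value $108,452.
Year 6: DB = ⌊$108,452 × 125%/9⌋ = $15,062; SL = ⌊$79,852/4⌋ = $19,963 → take SL $19,963. Book value $88,489.
Year 7: DB = ⌊$88,489 × 125%/9⌋ = $12,290; SL = ⌊$59,889/3⌋ = $19,963 → take SL $19,963. Book value $68,526.
Year 8: DB = ⌊$68,526 × 125%/9⌋ = $9,517; SL = ⌊$39,926/2⌋ = $19,963 → take SL $19,963. Book value $48,563.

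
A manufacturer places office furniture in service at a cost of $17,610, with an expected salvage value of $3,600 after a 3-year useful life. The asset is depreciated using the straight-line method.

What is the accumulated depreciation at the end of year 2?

$9,340

Depreciable base = $17,610 − $3,600 = $14,010.
Annual expense = $14,010 / 3 = $4,670.
End of year 1: book value $12,940.
End of year 2: book value $8,270.
Accumulated through year 2 = $17,610 − $8,270 = $9,340.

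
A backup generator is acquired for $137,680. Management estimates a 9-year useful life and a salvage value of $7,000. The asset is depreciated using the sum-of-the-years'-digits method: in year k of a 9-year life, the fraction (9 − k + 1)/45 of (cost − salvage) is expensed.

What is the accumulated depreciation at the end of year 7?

Depreciable base = $137,680 − $7,000 = $130,680.
Sum of the years' digits = 9+8+7+6+5+4+3+2+1 = 45.
Year 1: $130,680 × 9/45 = $26,136. Book value $111,544.
Year 2: $130,680 × 8/45 = $23,232. Book value $88,312.
Year 3: $130,680 × 7/45 = $20,328. Book value $67,984.
Year 4: $130,680 × 6/45 = $17,424. Book value $50,560.
Year 5: $130,680 × 5/45 = $14,520. Book value $36,040.
Year 6: $130,680 × 4/45 = $11,616. Book value $24,424.
Year 7: $130,680 × 3/45 = $8,712. Book value $15,712.
Accumulated through year 7 = $137,680 − $15,712 = $121,968.

$121,968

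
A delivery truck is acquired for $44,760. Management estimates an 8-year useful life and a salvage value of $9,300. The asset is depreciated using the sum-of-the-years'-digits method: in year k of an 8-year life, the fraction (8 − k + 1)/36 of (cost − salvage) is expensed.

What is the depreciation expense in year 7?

Depreciable base = $44,760 − $9,300 = $35,460.
Sum of the years' digits = 8+7+6+5+4+3+2+1 = 36.
Year 1: $35,460 × 8/36 = $7,880. Book value $36,880.
Year 2: $35,460 × 7/36 = $6,895. Book value $29,985.
Year 3: $35,460 × 6/36 = $5,910. Book value $24,075.
Year 4: $35,460 × 5/36 = $4,925. Book value $19,150.
Year 5: $35,460 × 4/36 = $3,940. Book value $15,210.
Year 6: $35,460 × 3/36 = $2,955. Book value $12,255.
Year 7: $35,460 × 2/36 = $1,970. Book value $10,285.

$1,970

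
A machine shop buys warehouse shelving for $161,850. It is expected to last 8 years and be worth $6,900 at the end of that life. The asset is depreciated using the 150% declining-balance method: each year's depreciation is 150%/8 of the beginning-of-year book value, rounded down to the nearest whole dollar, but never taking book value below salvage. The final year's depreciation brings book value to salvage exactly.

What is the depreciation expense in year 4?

$16,277

Depreciable base = $161,850 − $6,900 = $154,950.
Year 1: ⌊$161,850 × 150%/8⌋ = $30,346. Book value $131,504.
Year 2: ⌊$131,504 × 150%/8⌋ = $24,657. Book value $106,847.
Year 3: ⌊$106,847 × 150%/8⌋ = $20,033. Book value $86,814.
Year 4: ⌊$86,814 × 150%/8⌋ = $16,277. Book value $70,537.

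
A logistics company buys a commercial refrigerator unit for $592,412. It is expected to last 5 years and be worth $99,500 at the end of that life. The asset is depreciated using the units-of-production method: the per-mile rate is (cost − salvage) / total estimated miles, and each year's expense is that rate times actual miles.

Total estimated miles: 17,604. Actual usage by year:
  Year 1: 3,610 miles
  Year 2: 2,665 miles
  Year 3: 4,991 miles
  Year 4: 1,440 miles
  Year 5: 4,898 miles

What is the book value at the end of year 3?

Depreciable base = $592,412 − $99,500 = $492,912.
Rate = $492,912 / 17,604 miles = $28 per mile.
Year 1: 3,610 × $28 = $101,080. Book value $491,332.
Year 2: 2,665 × $28 = $74,620. Book value $416,712.
Year 3: 4,991 × $28 = $139,748. Book value $276,964.

$276,964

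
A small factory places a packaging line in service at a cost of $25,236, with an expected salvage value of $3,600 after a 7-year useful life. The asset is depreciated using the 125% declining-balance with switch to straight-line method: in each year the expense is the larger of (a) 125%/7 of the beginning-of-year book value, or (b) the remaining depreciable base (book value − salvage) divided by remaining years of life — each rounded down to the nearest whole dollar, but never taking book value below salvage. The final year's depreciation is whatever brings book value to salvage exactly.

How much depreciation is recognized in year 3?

$3,040

Depreciable base = $25,236 − $3,600 = $21,636.
Year 1: DB = ⌊$25,236 × 125%/7⌋ = $4,506; SL = ⌊$21,636/7⌋ = $3,090 → take DB $4,506. Book value $20,730.
Year 2: DB = ⌊$20,730 × 125%/7⌋ = $3,701; SL = ⌊$17,130/6⌋ = $2,855 → take DB $3,701. Book value $17,029.
Year 3: DB = ⌊$17,029 × 125%/7⌋ = $3,040; SL = ⌊$13,429/5⌋ = $2,685 → take DB $3,040. Book value $13,989.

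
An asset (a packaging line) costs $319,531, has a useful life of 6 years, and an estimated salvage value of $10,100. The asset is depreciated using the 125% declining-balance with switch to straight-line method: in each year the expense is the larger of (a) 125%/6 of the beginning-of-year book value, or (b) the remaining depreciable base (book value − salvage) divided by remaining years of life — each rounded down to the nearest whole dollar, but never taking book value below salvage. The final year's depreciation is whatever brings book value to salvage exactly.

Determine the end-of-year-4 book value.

$105,182

Depreciable base = $319,531 − $10,100 = $309,431.
Year 1: DB = ⌊$319,531 × 125%/6⌋ = $66,568; SL = ⌊$309,431/6⌋ = $51,571 → take DB $66,568. Book value $252,963.
Year 2: DB = ⌊$252,963 × 125%/6⌋ = $52,700; SL = ⌊$242,863/5⌋ = $48,572 → take DB $52,700. Book value $200,263.
Year 3: DB = ⌊$200,263 × 125%/6⌋ = $41,721; SL = ⌊$190,163/4⌋ = $47,540 → take SL $47,540. Book value $152,723.
Year 4: DB = ⌊$152,723 × 125%/6⌋ = $31,817; SL = ⌊$142,623/3⌋ = $47,541 → take SL $47,541. Book value $105,182.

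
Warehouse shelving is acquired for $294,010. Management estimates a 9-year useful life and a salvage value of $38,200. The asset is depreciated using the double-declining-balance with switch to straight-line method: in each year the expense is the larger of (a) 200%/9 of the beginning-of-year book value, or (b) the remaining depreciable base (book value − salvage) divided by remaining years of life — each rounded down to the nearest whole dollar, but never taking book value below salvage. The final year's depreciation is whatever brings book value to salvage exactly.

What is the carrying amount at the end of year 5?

Depreciable base = $294,010 − $38,200 = $255,810.
Year 1: DB = ⌊$294,010 × 200%/9⌋ = $65,335; SL = ⌊$255,810/9⌋ = $28,423 → take DB $65,335. Book value $228,675.
Year 2: DB = ⌊$228,675 × 200%/9⌋ = $50,816; SL = ⌊$190,475/8⌋ = $23,809 → take DB $50,816. Book value $177,859.
Year 3: DB = ⌊$177,859 × 200%/9⌋ = $39,524; SL = ⌊$139,659/7⌋ = $19,951 → take DB $39,524. Book value $138,335.
Year 4: DB = ⌊$138,335 × 200%/9⌋ = $30,741; SL = ⌊$100,135/6⌋ = $16,689 → take DB $30,741. Book value $107,594.
Year 5: DB = ⌊$107,594 × 200%/9⌋ = $23,909; SL = ⌊$69,394/5⌋ = $13,878 → take DB $23,909. Book value $83,685.

$83,685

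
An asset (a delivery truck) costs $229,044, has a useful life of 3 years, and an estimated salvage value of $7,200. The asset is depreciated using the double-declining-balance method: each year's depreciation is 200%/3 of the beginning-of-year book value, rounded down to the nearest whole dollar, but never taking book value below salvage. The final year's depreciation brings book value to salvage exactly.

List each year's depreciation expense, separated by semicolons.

$152,696; $50,898; $18,250

Depreciable base = $229,044 − $7,200 = $221,844.
Year 1: ⌊$229,044 × 200%/3⌋ = $152,696. Book value $76,348.
Year 2: ⌊$76,348 × 200%/3⌋ = $50,898. Book value $25,450.
Year 3 (final): $25,450 − $7,200 = $18,250. Book value $7,200.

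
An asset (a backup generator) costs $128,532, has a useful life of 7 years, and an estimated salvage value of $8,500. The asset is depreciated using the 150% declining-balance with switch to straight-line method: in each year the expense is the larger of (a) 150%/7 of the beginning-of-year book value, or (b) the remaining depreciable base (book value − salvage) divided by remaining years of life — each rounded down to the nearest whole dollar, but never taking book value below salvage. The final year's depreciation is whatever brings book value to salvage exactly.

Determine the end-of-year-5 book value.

$35,424

Depreciable base = $128,532 − $8,500 = $120,032.
Year 1: DB = ⌊$128,532 × 150%/7⌋ = $27,542; SL = ⌊$120,032/7⌋ = $17,147 → take DB $27,542. Book value $100,990.
Year 2: DB = ⌊$100,990 × 150%/7⌋ = $21,640; SL = ⌊$92,490/6⌋ = $15,415 → take DB $21,640. Book value $79,350.
Year 3: DB = ⌊$79,350 × 150%/7⌋ = $17,003; SL = ⌊$70,850/5⌋ = $14,170 → take DB $17,003. Book value $62,347.
Year 4: DB = ⌊$62,347 × 150%/7⌋ = $13,360; SL = ⌊$53,847/4⌋ = $13,461 → take SL $13,461. Book value $48,886.
Year 5: DB = ⌊$48,886 × 150%/7⌋ = $10,475; SL = ⌊$40,386/3⌋ = $13,462 → take SL $13,462. Book value $35,424.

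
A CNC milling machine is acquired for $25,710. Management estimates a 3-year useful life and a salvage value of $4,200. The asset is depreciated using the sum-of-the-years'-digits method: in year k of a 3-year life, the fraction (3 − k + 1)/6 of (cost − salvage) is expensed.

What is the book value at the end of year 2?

Depreciable base = $25,710 − $4,200 = $21,510.
Sum of the years' digits = 3+2+1 = 6.
Year 1: $21,510 × 3/6 = $10,755. Book value $14,955.
Year 2: $21,510 × 2/6 = $7,170. Book value $7,785.

$7,785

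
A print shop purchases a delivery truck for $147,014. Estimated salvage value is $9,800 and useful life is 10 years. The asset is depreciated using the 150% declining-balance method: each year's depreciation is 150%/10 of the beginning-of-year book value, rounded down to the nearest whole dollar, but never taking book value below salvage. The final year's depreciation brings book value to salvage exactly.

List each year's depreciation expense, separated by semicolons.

$22,052; $18,744; $15,932; $13,542; $11,511; $9,784; $8,317; $7,069; $6,009; $24,254

Depreciable base = $147,014 − $9,800 = $137,214.
Year 1: ⌊$147,014 × 150%/10⌋ = $22,052. Book value $124,962.
Year 2: ⌊$124,962 × 150%/10⌋ = $18,744. Book value $106,218.
Year 3: ⌊$106,218 × 150%/10⌋ = $15,932. Book value $90,286.
Year 4: ⌊$90,286 × 150%/10⌋ = $13,542. Book value $76,744.
Year 5: ⌊$76,744 × 150%/10⌋ = $11,511. Book value $65,233.
Year 6: ⌊$65,233 × 150%/10⌋ = $9,784. Book value $55,449.
Year 7: ⌊$55,449 × 150%/10⌋ = $8,317. Book value $47,132.
Year 8: ⌊$47,132 × 150%/10⌋ = $7,069. Book value $40,063.
Year 9: ⌊$40,063 × 150%/10⌋ = $6,009. Book value $34,054.
Year 10 (final): $34,054 − $9,800 = $24,254. Book value $9,800.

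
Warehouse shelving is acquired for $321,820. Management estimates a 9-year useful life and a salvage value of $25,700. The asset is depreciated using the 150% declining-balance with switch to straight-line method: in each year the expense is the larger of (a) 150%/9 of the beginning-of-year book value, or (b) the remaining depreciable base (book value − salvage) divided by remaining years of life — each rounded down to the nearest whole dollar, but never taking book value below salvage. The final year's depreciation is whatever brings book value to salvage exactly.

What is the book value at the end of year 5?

Depreciable base = $321,820 − $25,700 = $296,120.
Year 1: DB = ⌊$321,820 × 150%/9⌋ = $53,636; SL = ⌊$296,120/9⌋ = $32,902 → take DB $53,636. Book value $268,184.
Year 2: DB = ⌊$268,184 × 150%/9⌋ = $44,697; SL = ⌊$242,484/8⌋ = $30,310 → take DB $44,697. Book value $223,487.
Year 3: DB = ⌊$223,487 × 150%/9⌋ = $37,247; SL = ⌊$197,787/7⌋ = $28,255 → take DB $37,247. Book value $186,240.
Year 4: DB = ⌊$186,240 × 150%/9⌋ = $31,040; SL = ⌊$160,540/6⌋ = $26,756 → take DB $31,040. Book value $155,200.
Year 5: DB = ⌊$155,200 × 150%/9⌋ = $25,866; SL = ⌊$129,500/5⌋ = $25,900 → take SL $25,900. Book value $129,300.

$129,300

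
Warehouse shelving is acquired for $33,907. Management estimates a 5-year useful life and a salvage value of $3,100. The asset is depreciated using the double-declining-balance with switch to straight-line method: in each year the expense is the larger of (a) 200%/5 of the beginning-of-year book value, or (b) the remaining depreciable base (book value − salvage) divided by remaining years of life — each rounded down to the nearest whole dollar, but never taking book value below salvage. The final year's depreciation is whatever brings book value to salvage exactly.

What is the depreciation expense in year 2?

$8,138

Depreciable base = $33,907 − $3,100 = $30,807.
Year 1: DB = ⌊$33,907 × 200%/5⌋ = $13,562; SL = ⌊$30,807/5⌋ = $6,161 → take DB $13,562. Book value $20,345.
Year 2: DB = ⌊$20,345 × 200%/5⌋ = $8,138; SL = ⌊$17,245/4⌋ = $4,311 → take DB $8,138. Book value $12,207.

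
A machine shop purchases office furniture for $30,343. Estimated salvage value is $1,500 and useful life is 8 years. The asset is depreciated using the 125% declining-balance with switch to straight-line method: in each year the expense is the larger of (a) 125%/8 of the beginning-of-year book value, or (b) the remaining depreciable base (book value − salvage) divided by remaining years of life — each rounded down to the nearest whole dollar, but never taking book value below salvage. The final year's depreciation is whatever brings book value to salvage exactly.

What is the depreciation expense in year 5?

$3,345

Depreciable base = $30,343 − $1,500 = $28,843.
Year 1: DB = ⌊$30,343 × 125%/8⌋ = $4,741; SL = ⌊$28,843/8⌋ = $3,605 → take DB $4,741. Book value $25,602.
Year 2: DB = ⌊$25,602 × 125%/8⌋ = $4,000; SL = ⌊$24,102/7⌋ = $3,443 → take DB $4,000. Book value $21,602.
Year 3: DB = ⌊$21,602 × 125%/8⌋ = $3,375; SL = ⌊$20,102/6⌋ = $3,350 → take DB $3,375. Book value $18,227.
Year 4: DB = ⌊$18,227 × 125%/8⌋ = $2,847; SL = ⌊$16,727/5⌋ = $3,345 → take SL $3,345. Book value $14,882.
Year 5: DB = ⌊$14,882 × 125%/8⌋ = $2,325; SL = ⌊$13,382/4⌋ = $3,345 → take SL $3,345. Book value $11,537.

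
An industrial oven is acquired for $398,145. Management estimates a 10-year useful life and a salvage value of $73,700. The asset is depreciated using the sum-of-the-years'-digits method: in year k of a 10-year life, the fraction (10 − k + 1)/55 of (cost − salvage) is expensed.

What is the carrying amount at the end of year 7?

$109,094

Depreciable base = $398,145 − $73,700 = $324,445.
Sum of the years' digits = 10+9+8+7+6+5+4+3+2+1 = 55.
Year 1: $324,445 × 10/55 = $58,990. Book value $339,155.
Year 2: $324,445 × 9/55 = $53,091. Book value $286,064.
Year 3: $324,445 × 8/55 = $47,192. Book value $238,872.
Year 4: $324,445 × 7/55 = $41,293. Book value $197,579.
Year 5: $324,445 × 6/55 = $35,394. Book value $162,185.
Year 6: $324,445 × 5/55 = $29,495. Book value $132,690.
Year 7: $324,445 × 4/55 = $23,596. Book value $109,094.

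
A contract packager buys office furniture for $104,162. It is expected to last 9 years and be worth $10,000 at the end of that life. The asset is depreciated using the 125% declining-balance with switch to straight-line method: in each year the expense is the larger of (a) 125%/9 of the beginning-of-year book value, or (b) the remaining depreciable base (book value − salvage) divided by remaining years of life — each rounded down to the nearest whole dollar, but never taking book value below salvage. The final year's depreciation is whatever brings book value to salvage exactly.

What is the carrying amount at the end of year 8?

Depreciable base = $104,162 − $10,000 = $94,162.
Year 1: DB = ⌊$104,162 × 125%/9⌋ = $14,466; SL = ⌊$94,162/9⌋ = $10,462 → take DB $14,466. Book value $89,696.
Year 2: DB = ⌊$89,696 × 125%/9⌋ = $12,457; SL = ⌊$79,696/8⌋ = $9,962 → take DB $12,457. Book value $77,239.
Year 3: DB = ⌊$77,239 × 125%/9⌋ = $10,727; SL = ⌊$67,239/7⌋ = $9,605 → take DB $10,727. Book value $66,512.
Year 4: DB = ⌊$66,512 × 125%/9⌋ = $9,237; SL = ⌊$56,512/6⌋ = $9,418 → take SL $9,418. Book value $57,094.
Year 5: DB = ⌊$57,094 × 125%/9⌋ = $7,929; SL = ⌊$47,094/5⌋ = $9,418 → take SL $9,418. Book value $47,676.
Year 6: DB = ⌊$47,676 × 125%/9⌋ = $6,621; SL = ⌊$37,676/4⌋ = $9,419 → take SL $9,419. Book value $38,257.
Year 7: DB = ⌊$38,257 × 125%/9⌋ = $5,313; SL = ⌊$28,257/3⌋ = $9,419 → take SL $9,419. Book value $28,838.
Year 8: DB = ⌊$28,838 × 125%/9⌋ = $4,005; SL = ⌊$18,838/2⌋ = $9,419 → take SL $9,419. Book value $19,419.

$19,419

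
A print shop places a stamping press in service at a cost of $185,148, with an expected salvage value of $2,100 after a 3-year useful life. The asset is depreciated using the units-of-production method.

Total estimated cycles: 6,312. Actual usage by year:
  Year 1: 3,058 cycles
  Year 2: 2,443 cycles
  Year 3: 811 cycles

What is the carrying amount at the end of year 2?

Depreciable base = $185,148 − $2,100 = $183,048.
Rate = $183,048 / 6,312 cycles = $29 per cycle.
Year 1: 3,058 × $29 = $88,682. Book value $96,466.
Year 2: 2,443 × $29 = $70,847. Book value $25,619.

$25,619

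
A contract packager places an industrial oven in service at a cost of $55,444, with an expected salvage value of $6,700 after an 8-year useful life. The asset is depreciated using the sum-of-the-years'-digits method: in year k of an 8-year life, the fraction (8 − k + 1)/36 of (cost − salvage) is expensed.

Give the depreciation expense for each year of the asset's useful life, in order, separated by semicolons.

Depreciable base = $55,444 − $6,700 = $48,744.
Sum of the years' digits = 8+7+6+5+4+3+2+1 = 36.
Year 1: $48,744 × 8/36 = $10,832. Book value $44,612.
Year 2: $48,744 × 7/36 = $9,478. Book value $35,134.
Year 3: $48,744 × 6/36 = $8,124. Book value $27,010.
Year 4: $48,744 × 5/36 = $6,770. Book value $20,240.
Year 5: $48,744 × 4/36 = $5,416. Book value $14,824.
Year 6: $48,744 × 3/36 = $4,062. Book value $10,762.
Year 7: $48,744 × 2/36 = $2,708. Book value $8,054.
Year 8: $48,744 × 1/36 = $1,354. Book value $6,700.

$10,832; $9,478; $8,124; $6,770; $5,416; $4,062; $2,708; $1,354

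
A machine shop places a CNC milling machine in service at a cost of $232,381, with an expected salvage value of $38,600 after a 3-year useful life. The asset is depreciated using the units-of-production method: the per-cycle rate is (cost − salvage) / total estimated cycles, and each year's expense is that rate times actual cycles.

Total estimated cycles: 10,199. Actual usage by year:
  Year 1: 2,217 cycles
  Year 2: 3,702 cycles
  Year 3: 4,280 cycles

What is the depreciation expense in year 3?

$81,320

Depreciable base = $232,381 − $38,600 = $193,781.
Rate = $193,781 / 10,199 cycles = $19 per cycle.
Year 1: 2,217 × $19 = $42,123. Book value $190,258.
Year 2: 3,702 × $19 = $70,338. Book value $119,920.
Year 3: 4,280 × $19 = $81,320. Book value $38,600.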